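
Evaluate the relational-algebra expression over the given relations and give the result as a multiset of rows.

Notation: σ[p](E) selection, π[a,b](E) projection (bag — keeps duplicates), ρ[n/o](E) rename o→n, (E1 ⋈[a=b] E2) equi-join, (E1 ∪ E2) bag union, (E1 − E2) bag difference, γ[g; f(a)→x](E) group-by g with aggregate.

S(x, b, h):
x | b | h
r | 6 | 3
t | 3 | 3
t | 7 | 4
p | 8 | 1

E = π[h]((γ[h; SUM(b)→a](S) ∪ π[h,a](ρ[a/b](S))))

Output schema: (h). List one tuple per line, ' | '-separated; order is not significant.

Row counts bottom-up:
  S → 4
  γ[h; SUM(b)→a](S) → 3
  S → 4
  ρ[a/b](S) → 4
  π[h,a](ρ[a/b](S)) → 4
  (γ[h; SUM(b)→a](S) ∪ π[h,a](ρ[a/b](S))) → 7
  π[h]((γ[h; SUM(b)→a](S) ∪ π[h,a](ρ[a/b](S)))) → 7

== RESULT ==
h
1
1
3
3
3
4
4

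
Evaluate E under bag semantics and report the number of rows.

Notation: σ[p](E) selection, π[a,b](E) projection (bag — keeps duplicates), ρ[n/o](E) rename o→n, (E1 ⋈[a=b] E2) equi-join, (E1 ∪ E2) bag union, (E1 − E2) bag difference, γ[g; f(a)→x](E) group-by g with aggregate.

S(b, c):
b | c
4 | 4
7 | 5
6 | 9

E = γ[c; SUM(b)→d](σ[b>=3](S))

Row counts bottom-up:
  S → 3
  σ[b>=3](S) → 3
  γ[c; SUM(b)→d](σ[b>=3](S)) → 3

|E| = 3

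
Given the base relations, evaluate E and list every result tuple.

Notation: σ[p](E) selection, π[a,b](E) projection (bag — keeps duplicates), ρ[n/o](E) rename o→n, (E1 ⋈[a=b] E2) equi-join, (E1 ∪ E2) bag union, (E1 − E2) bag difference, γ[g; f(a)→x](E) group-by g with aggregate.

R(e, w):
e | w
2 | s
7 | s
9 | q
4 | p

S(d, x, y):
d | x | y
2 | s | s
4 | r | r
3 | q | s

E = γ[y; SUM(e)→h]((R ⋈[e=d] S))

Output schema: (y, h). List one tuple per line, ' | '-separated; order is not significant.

Row counts bottom-up:
  R → 4
  S → 3
  (R ⋈[e=d] S) → 2
  γ[y; SUM(e)→h]((R ⋈[e=d] S)) → 2

== RESULT ==
y | h
r | 4
s | 2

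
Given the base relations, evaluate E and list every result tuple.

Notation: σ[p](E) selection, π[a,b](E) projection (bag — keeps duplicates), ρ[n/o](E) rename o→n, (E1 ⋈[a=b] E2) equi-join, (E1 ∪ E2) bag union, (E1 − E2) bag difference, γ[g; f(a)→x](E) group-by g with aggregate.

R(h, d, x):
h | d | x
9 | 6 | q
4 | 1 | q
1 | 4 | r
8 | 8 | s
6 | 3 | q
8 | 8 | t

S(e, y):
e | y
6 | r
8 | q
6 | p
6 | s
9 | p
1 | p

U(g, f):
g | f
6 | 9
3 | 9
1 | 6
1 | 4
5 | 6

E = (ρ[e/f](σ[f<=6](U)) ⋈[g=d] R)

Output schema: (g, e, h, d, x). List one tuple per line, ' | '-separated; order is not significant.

Stepwise |·|:
  U → 5
  σ[f<=6](U) → 3
  ρ[e/f](σ[f<=6](U)) → 3
  R → 6
  (ρ[e/f](σ[f<=6](U)) ⋈[g=d] R) → 2

== RESULT ==
g | e | h | d | x
1 | 4 | 4 | 1 | q
1 | 6 | 4 | 1 | q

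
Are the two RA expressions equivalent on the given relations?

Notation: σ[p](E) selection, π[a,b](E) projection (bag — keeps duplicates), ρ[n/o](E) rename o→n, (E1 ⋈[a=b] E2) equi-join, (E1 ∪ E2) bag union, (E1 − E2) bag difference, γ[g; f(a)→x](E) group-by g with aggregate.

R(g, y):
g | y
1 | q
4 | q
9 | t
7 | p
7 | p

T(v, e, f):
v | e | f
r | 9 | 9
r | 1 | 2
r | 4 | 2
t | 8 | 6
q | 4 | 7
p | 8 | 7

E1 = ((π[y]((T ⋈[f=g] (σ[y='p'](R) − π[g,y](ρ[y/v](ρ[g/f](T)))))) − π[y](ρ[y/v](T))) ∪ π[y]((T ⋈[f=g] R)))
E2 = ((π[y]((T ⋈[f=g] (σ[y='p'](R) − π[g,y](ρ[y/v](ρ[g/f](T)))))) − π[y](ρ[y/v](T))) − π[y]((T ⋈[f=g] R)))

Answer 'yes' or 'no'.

E1 subexpression sizes:
  T → 6
  R → 5
  σ[y='p'](R) → 2
  T → 6
  ρ[g/f](T) → 6
  ρ[y/v](ρ[g/f](T)) → 6
  π[g,y](ρ[y/v](ρ[g/f](T))) → 6
  (σ[y='p'](R) − π[g,y](ρ[y/v](ρ[g/f](T)))) → 1
  (T ⋈[f=g] (σ[y='p'](R) − π[g,y](ρ[y/v](ρ[g/f](T))))) → 2
  π[y]((T ⋈[f=g] (σ[y='p'](R) − π[g,y](ρ[y/v](ρ[g/f](T)))))) → 2
  T → 6
  ρ[y/v](T) → 6
  π[y](ρ[y/v](T)) → 6
  (π[y]((T ⋈[f=g] (σ[y='p'](R) − π[g,y](ρ[y/v](ρ[g/f](T)))))) − π[y](ρ[y/v](T))) → 1
  T → 6
  R → 5
  (T ⋈[f=g] R) → 5
  π[y]((T ⋈[f=g] R)) → 5
  ((π[y]((T ⋈[f=g] (σ[y='p'](R) − π[g,y](ρ[y/v](ρ[g/f](T)))))) − π[y](ρ[y/v](T))) ∪ π[y]((T ⋈[f=g] R))) → 6
E2 subexpression sizes:
  T → 6
  R → 5
  σ[y='p'](R) → 2
  T → 6
  ρ[g/f](T) → 6
  ρ[y/v](ρ[g/f](T)) → 6
  π[g,y](ρ[y/v](ρ[g/f](T))) → 6
  (σ[y='p'](R) − π[g,y](ρ[y/v](ρ[g/f](T)))) → 1
  (T ⋈[f=g] (σ[y='p'](R) − π[g,y](ρ[y/v](ρ[g/f](T))))) → 2
  π[y]((T ⋈[f=g] (σ[y='p'](R) − π[g,y](ρ[y/v](ρ[g/f](T)))))) → 2
  T → 6
  ρ[y/v](T) → 6
  π[y](ρ[y/v](T)) → 6
  (π[y]((T ⋈[f=g] (σ[y='p'](R) − π[g,y](ρ[y/v](ρ[g/f](T)))))) − π[y](ρ[y/v](T))) → 1
  T → 6
  R → 5
  (T ⋈[f=g] R) → 5
  π[y]((T ⋈[f=g] R)) → 5
  ((π[y]((T ⋈[f=g] (σ[y='p'](R) − π[g,y](ρ[y/v](ρ[g/f](T)))))) − π[y](ρ[y/v](T))) − π[y]((T ⋈[f=g] R))) → 0

E1 result:
y
p
p
p
p
p
t
E2 result:
y
(0 rows)
Witness: ('p',) appears 5× in E1 but 0× in E2.

no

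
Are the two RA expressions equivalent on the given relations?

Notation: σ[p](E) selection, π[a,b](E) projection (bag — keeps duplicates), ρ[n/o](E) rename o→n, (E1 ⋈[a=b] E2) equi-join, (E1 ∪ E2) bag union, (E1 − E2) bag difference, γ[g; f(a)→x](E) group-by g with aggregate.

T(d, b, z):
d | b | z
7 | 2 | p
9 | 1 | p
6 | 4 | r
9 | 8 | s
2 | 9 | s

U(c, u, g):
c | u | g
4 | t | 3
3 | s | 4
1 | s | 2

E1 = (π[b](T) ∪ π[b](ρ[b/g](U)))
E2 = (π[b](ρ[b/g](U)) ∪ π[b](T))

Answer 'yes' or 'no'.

E1 subexpression sizes:
  T → 5
  π[b](T) → 5
  U → 3
  ρ[b/g](U) → 3
  π[b](ρ[b/g](U)) → 3
  (π[b](T) ∪ π[b](ρ[b/g](U))) → 8
E2 subexpression sizes:
  U → 3
  ρ[b/g](U) → 3
  π[b](ρ[b/g](U)) → 3
  T → 5
  π[b](T) → 5
  (π[b](ρ[b/g](U)) ∪ π[b](T)) → 8

E1 and E2 produce the same multiset:
b
1
2
2
3
4
4
8
9

yes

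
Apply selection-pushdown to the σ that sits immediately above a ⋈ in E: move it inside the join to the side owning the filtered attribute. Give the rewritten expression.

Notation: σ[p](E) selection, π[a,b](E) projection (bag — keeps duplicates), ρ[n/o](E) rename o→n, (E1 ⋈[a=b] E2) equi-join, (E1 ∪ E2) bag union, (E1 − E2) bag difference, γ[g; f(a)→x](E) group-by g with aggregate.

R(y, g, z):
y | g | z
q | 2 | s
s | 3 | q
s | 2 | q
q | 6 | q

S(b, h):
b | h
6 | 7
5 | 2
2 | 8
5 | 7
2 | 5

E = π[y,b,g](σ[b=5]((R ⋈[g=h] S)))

σ filters on b, owned by the right side.
E' = π[y,b,g]((R ⋈[g=h] σ[b=5](S)))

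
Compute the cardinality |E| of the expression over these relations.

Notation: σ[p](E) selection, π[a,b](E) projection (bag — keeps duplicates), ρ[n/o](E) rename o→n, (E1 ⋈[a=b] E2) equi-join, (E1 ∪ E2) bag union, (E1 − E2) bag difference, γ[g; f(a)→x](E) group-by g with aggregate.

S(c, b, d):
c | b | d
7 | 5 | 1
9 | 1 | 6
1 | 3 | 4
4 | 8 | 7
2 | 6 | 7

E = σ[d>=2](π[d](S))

Row counts bottom-up:
  S → 5
  π[d](S) → 5
  σ[d>=2](π[d](S)) → 4

|E| = 4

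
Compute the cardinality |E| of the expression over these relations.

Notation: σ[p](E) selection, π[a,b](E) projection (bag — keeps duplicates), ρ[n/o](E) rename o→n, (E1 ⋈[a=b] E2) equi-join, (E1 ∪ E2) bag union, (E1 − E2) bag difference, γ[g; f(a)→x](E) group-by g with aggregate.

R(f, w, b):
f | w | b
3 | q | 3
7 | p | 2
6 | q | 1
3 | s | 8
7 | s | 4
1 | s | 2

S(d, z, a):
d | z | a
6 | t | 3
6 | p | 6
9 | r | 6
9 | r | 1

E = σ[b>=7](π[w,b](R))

Row counts bottom-up:
  R → 6
  π[w,b](R) → 6
  σ[b>=7](π[w,b](R)) → 1

|E| = 1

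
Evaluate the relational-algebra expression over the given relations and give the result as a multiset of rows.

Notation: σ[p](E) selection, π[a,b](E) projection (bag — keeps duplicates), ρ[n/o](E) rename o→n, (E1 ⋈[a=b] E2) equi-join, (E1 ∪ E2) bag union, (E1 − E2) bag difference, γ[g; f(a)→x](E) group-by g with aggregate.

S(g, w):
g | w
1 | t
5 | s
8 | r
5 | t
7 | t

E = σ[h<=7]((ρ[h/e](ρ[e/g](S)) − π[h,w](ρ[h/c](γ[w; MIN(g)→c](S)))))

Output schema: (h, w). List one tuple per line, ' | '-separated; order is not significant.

Per-node cardinality:
  S → 5
  ρ[e/g](S) → 5
  ρ[h/e](ρ[e/g](S)) → 5
  S → 5
  γ[w; MIN(g)→c](S) → 3
  ρ[h/c](γ[w; MIN(g)→c](S)) → 3
  π[h,w](ρ[h/c](γ[w; MIN(g)→c](S))) → 3
  (ρ[h/e](ρ[e/g](S)) − π[h,w](ρ[h/c](γ[w; MIN(g)→c](S)))) → 2
  σ[h<=7]((ρ[h/e](ρ[e/g](S)) − π[h,w](ρ[h/c](γ[w; MIN(g)→c](S))))) → 2

== RESULT ==
h | w
5 | t
7 | t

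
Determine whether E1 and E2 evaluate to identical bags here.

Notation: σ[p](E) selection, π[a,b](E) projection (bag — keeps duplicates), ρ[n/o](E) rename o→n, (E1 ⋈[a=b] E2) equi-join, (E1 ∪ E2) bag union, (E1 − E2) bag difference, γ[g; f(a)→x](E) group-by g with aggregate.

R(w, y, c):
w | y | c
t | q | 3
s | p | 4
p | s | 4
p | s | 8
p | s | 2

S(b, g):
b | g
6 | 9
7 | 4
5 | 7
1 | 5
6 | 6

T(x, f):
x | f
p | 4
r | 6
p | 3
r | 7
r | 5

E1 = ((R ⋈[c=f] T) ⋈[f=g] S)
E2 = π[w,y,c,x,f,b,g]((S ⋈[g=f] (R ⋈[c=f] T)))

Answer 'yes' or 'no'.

E1 row counts bottom-up:
  R → 5
  T → 5
  (R ⋈[c=f] T) → 3
  S → 5
  ((R ⋈[c=f] T) ⋈[f=g] S) → 2
E2 row counts bottom-up:
  S → 5
  R → 5
  T → 5
  (R ⋈[c=f] T) → 3
  (S ⋈[g=f] (R ⋈[c=f] T)) → 2
  π[w,y,c,x,f,b,g]((S ⋈[g=f] (R ⋈[c=f] T))) → 2

E1 and E2 produce the same multiset:
w | y | c | x | f | b | g
p | s | 4 | p | 4 | 7 | 4
s | p | 4 | p | 4 | 7 | 4

yes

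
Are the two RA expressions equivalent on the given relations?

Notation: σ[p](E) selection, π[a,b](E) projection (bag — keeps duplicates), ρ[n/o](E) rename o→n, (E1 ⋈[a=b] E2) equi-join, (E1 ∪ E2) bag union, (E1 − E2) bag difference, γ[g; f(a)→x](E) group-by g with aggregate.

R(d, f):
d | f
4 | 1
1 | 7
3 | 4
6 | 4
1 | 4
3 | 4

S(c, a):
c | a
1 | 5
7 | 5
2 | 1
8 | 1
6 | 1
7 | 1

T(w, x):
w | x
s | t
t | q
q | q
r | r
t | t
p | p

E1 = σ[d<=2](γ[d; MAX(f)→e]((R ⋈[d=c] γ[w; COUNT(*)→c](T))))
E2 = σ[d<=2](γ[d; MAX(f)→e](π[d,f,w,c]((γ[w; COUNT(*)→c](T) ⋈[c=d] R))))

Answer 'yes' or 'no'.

E1 subexpression sizes:
  R → 6
  T → 6
  γ[w; COUNT(*)→c](T) → 5
  (R ⋈[d=c] γ[w; COUNT(*)→c](T)) → 8
  γ[d; MAX(f)→e]((R ⋈[d=c] γ[w; COUNT(*)→c](T))) → 1
  σ[d<=2](γ[d; MAX(f)→e]((R ⋈[d=c] γ[w; COUNT(*)→c](T)))) → 1
E2 subexpression sizes:
  T → 6
  γ[w; COUNT(*)→c](T) → 5
  R → 6
  (γ[w; COUNT(*)→c](T) ⋈[c=d] R) → 8
  π[d,f,w,c]((γ[w; COUNT(*)→c](T) ⋈[c=d] R)) → 8
  γ[d; MAX(f)→e](π[d,f,w,c]((γ[w; COUNT(*)→c](T) ⋈[c=d] R))) → 1
  σ[d<=2](γ[d; MAX(f)→e](π[d,f,w,c]((γ[w; COUNT(*)→c](T) ⋈[c=d] R)))) → 1

E1 and E2 produce the same multiset:
d | e
1 | 7

yes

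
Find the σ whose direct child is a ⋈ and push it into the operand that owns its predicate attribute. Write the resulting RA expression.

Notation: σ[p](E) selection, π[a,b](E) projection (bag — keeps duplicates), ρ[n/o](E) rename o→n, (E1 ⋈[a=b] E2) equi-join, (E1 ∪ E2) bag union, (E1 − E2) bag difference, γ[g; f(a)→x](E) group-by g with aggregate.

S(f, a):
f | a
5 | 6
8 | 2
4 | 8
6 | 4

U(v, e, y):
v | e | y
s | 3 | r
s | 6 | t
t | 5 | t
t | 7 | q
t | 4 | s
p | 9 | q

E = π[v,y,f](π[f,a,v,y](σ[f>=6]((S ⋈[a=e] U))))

σ filters on f, owned by the left side.
E' = π[v,y,f](π[f,a,v,y]((σ[f>=6](S) ⋈[a=e] U)))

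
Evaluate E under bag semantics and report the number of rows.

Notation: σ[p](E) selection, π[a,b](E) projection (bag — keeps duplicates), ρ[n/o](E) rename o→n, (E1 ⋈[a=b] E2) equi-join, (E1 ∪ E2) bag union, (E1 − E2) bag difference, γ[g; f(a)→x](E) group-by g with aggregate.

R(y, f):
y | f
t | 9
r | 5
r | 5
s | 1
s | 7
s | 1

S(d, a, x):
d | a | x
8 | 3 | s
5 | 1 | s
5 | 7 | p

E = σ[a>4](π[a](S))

Stepwise |·|:
  S → 3
  π[a](S) → 3
  σ[a>4](π[a](S)) → 1

|E| = 1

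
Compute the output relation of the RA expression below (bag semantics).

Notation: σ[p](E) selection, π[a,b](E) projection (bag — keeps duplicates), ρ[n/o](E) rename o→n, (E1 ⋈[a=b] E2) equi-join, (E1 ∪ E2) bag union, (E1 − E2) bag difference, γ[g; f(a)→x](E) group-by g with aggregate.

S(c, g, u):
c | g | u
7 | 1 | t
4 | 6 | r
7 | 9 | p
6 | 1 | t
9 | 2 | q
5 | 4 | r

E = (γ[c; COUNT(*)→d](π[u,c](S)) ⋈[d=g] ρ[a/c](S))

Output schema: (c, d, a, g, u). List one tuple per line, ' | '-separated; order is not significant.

Per-node cardinality:
  S → 6
  π[u,c](S) → 6
  γ[c; COUNT(*)→d](π[u,c](S)) → 5
  S → 6
  ρ[a/c](S) → 6
  (γ[c; COUNT(*)→d](π[u,c](S)) ⋈[d=g] ρ[a/c](S)) → 9

== RESULT ==
c | d | a | g | u
4 | 1 | 6 | 1 | t
4 | 1 | 7 | 1 | t
5 | 1 | 6 | 1 | t
5 | 1 | 7 | 1 | t
6 | 1 | 6 | 1 | t
6 | 1 | 7 | 1 | t
7 | 2 | 9 | 2 | q
9 | 1 | 6 | 1 | t
9 | 1 | 7 | 1 | t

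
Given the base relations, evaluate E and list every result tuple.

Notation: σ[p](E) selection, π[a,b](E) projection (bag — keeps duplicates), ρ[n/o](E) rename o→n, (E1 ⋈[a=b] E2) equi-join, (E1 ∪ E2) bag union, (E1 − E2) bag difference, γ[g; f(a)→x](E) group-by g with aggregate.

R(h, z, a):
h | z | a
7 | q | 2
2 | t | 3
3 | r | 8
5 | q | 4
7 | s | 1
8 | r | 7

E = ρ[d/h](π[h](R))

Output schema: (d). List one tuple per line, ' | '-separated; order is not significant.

Row counts bottom-up:
  R → 6
  π[h](R) → 6
  ρ[d/h](π[h](R)) → 6

== RESULT ==
d
2
3
5
7
7
8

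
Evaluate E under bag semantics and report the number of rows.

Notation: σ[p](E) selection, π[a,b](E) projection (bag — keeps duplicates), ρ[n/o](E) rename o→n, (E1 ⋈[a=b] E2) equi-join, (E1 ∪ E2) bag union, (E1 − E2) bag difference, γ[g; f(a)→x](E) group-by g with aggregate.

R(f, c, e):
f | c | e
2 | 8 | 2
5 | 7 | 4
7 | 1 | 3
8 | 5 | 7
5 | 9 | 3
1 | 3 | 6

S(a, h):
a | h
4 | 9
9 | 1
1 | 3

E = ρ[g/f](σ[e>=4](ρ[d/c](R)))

Stepwise |·|:
  R → 6
  ρ[d/c](R) → 6
  σ[e>=4](ρ[d/c](R)) → 3
  ρ[g/f](σ[e>=4](ρ[d/c](R))) → 3

|E| = 3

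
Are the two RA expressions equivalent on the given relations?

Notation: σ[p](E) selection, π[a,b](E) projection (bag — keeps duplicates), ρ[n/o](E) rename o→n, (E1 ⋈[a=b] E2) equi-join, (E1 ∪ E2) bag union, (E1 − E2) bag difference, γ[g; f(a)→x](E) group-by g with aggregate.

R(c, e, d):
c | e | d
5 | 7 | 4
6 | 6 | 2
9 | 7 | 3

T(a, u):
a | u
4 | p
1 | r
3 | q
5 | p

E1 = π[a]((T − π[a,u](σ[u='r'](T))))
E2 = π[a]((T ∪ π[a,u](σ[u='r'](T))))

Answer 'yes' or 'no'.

E1 per-node cardinality:
  T → 4
  T → 4
  σ[u='r'](T) → 1
  π[a,u](σ[u='r'](T)) → 1
  (T − π[a,u](σ[u='r'](T))) → 3
  π[a]((T − π[a,u](σ[u='r'](T)))) → 3
E2 per-node cardinality:
  T → 4
  T → 4
  σ[u='r'](T) → 1
  π[a,u](σ[u='r'](T)) → 1
  (T ∪ π[a,u](σ[u='r'](T))) → 5
  π[a]((T ∪ π[a,u](σ[u='r'](T)))) → 5

E1 result:
a
3
4
5
E2 result:
a
1
1
3
4
5
Witness: (1,) appears 0× in E1 but 2× in E2.

no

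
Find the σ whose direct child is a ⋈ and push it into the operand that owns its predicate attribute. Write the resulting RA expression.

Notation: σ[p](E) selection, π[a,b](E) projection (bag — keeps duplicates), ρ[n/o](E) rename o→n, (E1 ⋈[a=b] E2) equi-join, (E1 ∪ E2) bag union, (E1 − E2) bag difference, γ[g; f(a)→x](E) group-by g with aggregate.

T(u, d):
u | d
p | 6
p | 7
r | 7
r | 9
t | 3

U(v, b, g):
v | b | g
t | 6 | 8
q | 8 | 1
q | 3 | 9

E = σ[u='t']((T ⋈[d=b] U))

σ filters on u, owned by the left side.
E' = (σ[u='t'](T) ⋈[d=b] U)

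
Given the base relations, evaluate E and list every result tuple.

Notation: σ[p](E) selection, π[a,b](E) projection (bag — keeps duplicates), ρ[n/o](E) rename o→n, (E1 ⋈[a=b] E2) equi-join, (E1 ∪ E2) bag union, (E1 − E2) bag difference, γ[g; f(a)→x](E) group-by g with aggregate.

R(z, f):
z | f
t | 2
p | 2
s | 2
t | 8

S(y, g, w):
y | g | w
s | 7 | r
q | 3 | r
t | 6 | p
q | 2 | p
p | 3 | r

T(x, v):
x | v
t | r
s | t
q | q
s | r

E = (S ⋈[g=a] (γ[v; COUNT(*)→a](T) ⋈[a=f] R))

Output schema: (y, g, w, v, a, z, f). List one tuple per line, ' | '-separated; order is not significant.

Row counts bottom-up:
  S → 5
  T → 4
  γ[v; COUNT(*)→a](T) → 3
  R → 4
  (γ[v; COUNT(*)→a](T) ⋈[a=f] R) → 3
  (S ⋈[g=a] (γ[v; COUNT(*)→a](T) ⋈[a=f] R)) → 3

== RESULT ==
y | g | w | v | a | z | f
q | 2 | p | r | 2 | p | 2
q | 2 | p | r | 2 | s | 2
q | 2 | p | r | 2 | t | 2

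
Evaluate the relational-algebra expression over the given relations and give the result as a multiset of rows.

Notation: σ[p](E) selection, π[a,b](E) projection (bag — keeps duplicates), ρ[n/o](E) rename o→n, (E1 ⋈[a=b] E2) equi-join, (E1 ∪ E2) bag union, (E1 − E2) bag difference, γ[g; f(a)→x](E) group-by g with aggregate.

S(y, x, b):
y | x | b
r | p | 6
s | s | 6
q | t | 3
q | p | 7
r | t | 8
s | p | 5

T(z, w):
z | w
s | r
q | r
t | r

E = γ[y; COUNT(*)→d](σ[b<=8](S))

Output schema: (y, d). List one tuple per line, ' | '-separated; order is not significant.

Row counts bottom-up:
  S → 6
  σ[b<=8](S) → 6
  γ[y; COUNT(*)→d](σ[b<=8](S)) → 3

== RESULT ==
y | d
q | 2
r | 2
s | 2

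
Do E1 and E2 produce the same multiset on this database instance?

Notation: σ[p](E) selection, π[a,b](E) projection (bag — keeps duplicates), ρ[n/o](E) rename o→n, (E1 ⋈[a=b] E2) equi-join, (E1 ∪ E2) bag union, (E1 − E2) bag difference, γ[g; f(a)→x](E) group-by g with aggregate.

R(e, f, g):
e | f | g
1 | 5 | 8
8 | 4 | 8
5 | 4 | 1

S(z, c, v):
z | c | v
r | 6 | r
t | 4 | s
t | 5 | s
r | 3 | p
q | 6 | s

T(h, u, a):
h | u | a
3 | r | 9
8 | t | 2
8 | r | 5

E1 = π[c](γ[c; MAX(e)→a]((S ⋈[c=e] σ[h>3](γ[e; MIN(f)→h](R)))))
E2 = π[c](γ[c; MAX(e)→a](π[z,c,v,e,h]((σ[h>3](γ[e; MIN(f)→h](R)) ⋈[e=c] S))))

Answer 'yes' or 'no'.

E1 per-node cardinality:
  S → 5
  R → 3
  γ[e; MIN(f)→h](R) → 3
  σ[h>3](γ[e; MIN(f)→h](R)) → 3
  (S ⋈[c=e] σ[h>3](γ[e; MIN(f)→h](R))) → 1
  γ[c; MAX(e)→a]((S ⋈[c=e] σ[h>3](γ[e; MIN(f)→h](R)))) → 1
  π[c](γ[c; MAX(e)→a]((S ⋈[c=e] σ[h>3](γ[e; MIN(f)→h](R))))) → 1
E2 per-node cardinality:
  R → 3
  γ[e; MIN(f)→h](R) → 3
  σ[h>3](γ[e; MIN(f)→h](R)) → 3
  S → 5
  (σ[h>3](γ[e; MIN(f)→h](R)) ⋈[e=c] S) → 1
  π[z,c,v,e,h]((σ[h>3](γ[e; MIN(f)→h](R)) ⋈[e=c] S)) → 1
  γ[c; MAX(e)→a](π[z,c,v,e,h]((σ[h>3](γ[e; MIN(f)→h](R)) ⋈[e=c] S))) → 1
  π[c](γ[c; MAX(e)→a](π[z,c,v,e,h]((σ[h>3](γ[e; MIN(f)→h](R)) ⋈[e=c] S)))) → 1

E1 and E2 produce the same multiset:
c
5

yes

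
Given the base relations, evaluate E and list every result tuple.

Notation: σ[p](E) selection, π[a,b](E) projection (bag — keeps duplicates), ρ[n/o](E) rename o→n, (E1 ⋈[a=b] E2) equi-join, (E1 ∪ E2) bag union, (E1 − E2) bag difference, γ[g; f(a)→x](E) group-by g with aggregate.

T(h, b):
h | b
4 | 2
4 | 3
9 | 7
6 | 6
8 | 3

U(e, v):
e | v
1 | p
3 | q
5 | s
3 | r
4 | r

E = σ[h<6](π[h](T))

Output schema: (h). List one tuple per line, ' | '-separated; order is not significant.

Per-node cardinality:
  T → 5
  π[h](T) → 5
  σ[h<6](π[h](T)) → 2

== RESULT ==
h
4
4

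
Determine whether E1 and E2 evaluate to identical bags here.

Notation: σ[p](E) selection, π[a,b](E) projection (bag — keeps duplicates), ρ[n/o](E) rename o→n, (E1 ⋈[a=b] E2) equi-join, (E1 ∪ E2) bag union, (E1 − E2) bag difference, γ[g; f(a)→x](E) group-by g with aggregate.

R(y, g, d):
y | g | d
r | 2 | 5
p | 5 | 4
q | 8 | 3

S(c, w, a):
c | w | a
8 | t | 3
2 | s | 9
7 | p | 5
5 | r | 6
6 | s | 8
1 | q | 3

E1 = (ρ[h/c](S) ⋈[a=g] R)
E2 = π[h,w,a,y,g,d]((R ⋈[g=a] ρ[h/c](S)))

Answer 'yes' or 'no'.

E1 per-node cardinality:
  S → 6
  ρ[h/c](S) → 6
  R → 3
  (ρ[h/c](S) ⋈[a=g] R) → 2
E2 per-node cardinality:
  R → 3
  S → 6
  ρ[h/c](S) → 6
  (R ⋈[g=a] ρ[h/c](S)) → 2
  π[h,w,a,y,g,d]((R ⋈[g=a] ρ[h/c](S))) → 2

E1 and E2 produce the same multiset:
h | w | a | y | g | d
6 | s | 8 | q | 8 | 3
7 | p | 5 | p | 5 | 4

yes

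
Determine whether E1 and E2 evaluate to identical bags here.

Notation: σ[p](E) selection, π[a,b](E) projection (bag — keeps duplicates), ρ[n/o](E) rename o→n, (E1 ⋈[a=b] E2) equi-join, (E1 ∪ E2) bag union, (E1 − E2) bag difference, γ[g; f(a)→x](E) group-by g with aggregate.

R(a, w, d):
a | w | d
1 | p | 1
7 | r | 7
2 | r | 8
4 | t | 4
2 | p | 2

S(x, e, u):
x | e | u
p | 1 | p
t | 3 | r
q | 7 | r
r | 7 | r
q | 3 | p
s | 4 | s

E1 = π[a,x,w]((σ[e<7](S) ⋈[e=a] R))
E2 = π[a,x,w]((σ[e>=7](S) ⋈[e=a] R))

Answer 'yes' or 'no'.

E1 stepwise |·|:
  S → 6
  σ[e<7](S) → 4
  R → 5
  (σ[e<7](S) ⋈[e=a] R) → 2
  π[a,x,w]((σ[e<7](S) ⋈[e=a] R)) → 2
E2 stepwise |·|:
  S → 6
  σ[e>=7](S) → 2
  R → 5
  (σ[e>=7](S) ⋈[e=a] R) → 2
  π[a,x,w]((σ[e>=7](S) ⋈[e=a] R)) → 2

E1 result:
a | x | w
1 | p | p
4 | s | t
E2 result:
a | x | w
7 | q | r
7 | r | r
Witness: (7, 'q', 'r') appears 0× in E1 but 1× in E2.

no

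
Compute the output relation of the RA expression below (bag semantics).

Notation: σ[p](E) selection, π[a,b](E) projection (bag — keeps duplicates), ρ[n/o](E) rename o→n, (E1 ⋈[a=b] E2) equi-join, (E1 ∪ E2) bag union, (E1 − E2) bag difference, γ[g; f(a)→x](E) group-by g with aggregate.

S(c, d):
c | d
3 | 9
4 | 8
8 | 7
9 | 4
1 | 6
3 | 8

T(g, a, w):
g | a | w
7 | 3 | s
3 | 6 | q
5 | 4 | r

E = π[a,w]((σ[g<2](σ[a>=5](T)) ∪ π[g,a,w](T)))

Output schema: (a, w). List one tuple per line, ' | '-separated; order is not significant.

Per-node cardinality:
  T → 3
  σ[a>=5](T) → 1
  σ[g<2](σ[a>=5](T)) → 0
  T → 3
  π[g,a,w](T) → 3
  (σ[g<2](σ[a>=5](T)) ∪ π[g,a,w](T)) → 3
  π[a,w]((σ[g<2](σ[a>=5](T)) ∪ π[g,a,w](T))) → 3

== RESULT ==
a | w
3 | s
4 | r
6 | q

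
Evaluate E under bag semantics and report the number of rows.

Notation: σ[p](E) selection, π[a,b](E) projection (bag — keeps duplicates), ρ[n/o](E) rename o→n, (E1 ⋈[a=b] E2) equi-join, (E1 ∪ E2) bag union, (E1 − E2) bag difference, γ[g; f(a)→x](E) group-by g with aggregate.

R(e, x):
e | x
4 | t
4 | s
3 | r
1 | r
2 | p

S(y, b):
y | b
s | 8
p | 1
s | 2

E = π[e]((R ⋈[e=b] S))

Stepwise |·|:
  R → 5
  S → 3
  (R ⋈[e=b] S) → 2
  π[e]((R ⋈[e=b] S)) → 2

|E| = 2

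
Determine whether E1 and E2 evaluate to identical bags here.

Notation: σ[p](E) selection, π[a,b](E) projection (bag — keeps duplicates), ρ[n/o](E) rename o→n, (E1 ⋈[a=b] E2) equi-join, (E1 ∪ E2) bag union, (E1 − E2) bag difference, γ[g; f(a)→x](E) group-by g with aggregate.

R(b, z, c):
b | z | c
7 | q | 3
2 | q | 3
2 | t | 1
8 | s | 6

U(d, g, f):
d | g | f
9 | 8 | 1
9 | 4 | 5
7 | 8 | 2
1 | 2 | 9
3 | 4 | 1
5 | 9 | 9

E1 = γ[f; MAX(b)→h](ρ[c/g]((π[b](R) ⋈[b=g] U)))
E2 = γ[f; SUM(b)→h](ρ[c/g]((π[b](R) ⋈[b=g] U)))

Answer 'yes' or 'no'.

E1 row counts bottom-up:
  R → 4
  π[b](R) → 4
  U → 6
  (π[b](R) ⋈[b=g] U) → 4
  ρ[c/g]((π[b](R) ⋈[b=g] U)) → 4
  γ[f; MAX(b)→h](ρ[c/g]((π[b](R) ⋈[b=g] U))) → 3
E2 row counts bottom-up:
  R → 4
  π[b](R) → 4
  U → 6
  (π[b](R) ⋈[b=g] U) → 4
  ρ[c/g]((π[b](R) ⋈[b=g] U)) → 4
  γ[f; SUM(b)→h](ρ[c/g]((π[b](R) ⋈[b=g] U))) → 3

E1 result:
f | h
1 | 8
2 | 8
9 | 2
E2 result:
f | h
1 | 8
2 | 8
9 | 4
Witness: (9, 4) appears 0× in E1 but 1× in E2.

no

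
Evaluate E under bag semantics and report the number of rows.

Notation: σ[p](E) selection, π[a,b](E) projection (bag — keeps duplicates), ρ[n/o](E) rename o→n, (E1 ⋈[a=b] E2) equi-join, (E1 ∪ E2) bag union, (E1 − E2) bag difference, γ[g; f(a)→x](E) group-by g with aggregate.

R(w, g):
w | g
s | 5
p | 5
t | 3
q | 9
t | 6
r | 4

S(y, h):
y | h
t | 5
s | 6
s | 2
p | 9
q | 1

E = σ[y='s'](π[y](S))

Subexpression sizes:
  S → 5
  π[y](S) → 5
  σ[y='s'](π[y](S)) → 2

|E| = 2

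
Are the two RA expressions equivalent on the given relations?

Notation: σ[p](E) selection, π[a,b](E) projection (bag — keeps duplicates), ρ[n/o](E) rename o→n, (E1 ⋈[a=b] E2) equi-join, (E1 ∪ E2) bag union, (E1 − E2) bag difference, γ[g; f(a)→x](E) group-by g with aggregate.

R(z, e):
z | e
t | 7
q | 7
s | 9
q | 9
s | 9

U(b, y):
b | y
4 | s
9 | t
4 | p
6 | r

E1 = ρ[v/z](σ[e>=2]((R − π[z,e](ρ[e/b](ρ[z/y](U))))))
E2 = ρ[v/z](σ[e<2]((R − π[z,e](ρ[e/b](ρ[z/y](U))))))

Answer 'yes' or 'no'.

E1 subexpression sizes:
  R → 5
  U → 4
  ρ[z/y](U) → 4
  ρ[e/b](ρ[z/y](U)) → 4
  π[z,e](ρ[e/b](ρ[z/y](U))) → 4
  (R − π[z,e](ρ[e/b](ρ[z/y](U)))) → 5
  σ[e>=2]((R − π[z,e](ρ[e/b](ρ[z/y](U))))) → 5
  ρ[v/z](σ[e>=2]((R − π[z,e](ρ[e/b](ρ[z/y](U)))))) → 5
E2 subexpression sizes:
  R → 5
  U → 4
  ρ[z/y](U) → 4
  ρ[e/b](ρ[z/y](U)) → 4
  π[z,e](ρ[e/b](ρ[z/y](U))) → 4
  (R − π[z,e](ρ[e/b](ρ[z/y](U)))) → 5
  σ[e<2]((R − π[z,e](ρ[e/b](ρ[z/y](U))))) → 0
  ρ[v/z](σ[e<2]((R − π[z,e](ρ[e/b](ρ[z/y](U)))))) → 0

E1 result:
v | e
q | 7
q | 9
s | 9
s | 9
t | 7
E2 result:
v | e
(0 rows)
Witness: ('s', 9) appears 2× in E1 but 0× in E2.

no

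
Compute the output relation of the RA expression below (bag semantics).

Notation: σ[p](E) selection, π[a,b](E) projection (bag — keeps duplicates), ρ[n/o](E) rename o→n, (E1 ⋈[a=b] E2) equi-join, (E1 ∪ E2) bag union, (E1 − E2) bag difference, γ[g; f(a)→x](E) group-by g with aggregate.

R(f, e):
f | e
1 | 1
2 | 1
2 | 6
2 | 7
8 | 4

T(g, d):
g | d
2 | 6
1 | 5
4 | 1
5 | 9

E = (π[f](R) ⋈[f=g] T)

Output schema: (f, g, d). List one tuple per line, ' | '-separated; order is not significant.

Row counts bottom-up:
  R → 5
  π[f](R) → 5
  T → 4
  (π[f](R) ⋈[f=g] T) → 4

== RESULT ==
f | g | d
1 | 1 | 5
2 | 2 | 6
2 | 2 | 6
2 | 2 | 6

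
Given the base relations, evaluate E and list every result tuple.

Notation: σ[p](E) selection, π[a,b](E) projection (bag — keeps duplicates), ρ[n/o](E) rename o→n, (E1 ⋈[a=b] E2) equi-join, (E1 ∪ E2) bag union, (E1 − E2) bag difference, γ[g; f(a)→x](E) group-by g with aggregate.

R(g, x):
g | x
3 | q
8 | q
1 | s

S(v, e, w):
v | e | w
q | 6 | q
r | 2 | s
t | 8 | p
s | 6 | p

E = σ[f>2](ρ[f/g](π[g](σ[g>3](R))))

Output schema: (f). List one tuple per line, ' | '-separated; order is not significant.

Subexpression sizes:
  R → 3
  σ[g>3](R) → 1
  π[g](σ[g>3](R)) → 1
  ρ[f/g](π[g](σ[g>3](R))) → 1
  σ[f>2](ρ[f/g](π[g](σ[g>3](R)))) → 1

== RESULT ==
f
8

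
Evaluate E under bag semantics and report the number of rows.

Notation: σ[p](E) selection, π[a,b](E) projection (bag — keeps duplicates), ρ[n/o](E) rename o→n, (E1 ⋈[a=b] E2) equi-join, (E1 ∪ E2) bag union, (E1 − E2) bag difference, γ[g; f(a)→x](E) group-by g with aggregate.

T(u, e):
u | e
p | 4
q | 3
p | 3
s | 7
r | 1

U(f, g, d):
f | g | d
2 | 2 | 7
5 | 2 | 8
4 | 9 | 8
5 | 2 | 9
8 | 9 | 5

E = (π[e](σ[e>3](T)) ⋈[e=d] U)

Stepwise |·|:
  T → 5
  σ[e>3](T) → 2
  π[e](σ[e>3](T)) → 2
  U → 5
  (π[e](σ[e>3](T)) ⋈[e=d] U) → 1

|E| = 1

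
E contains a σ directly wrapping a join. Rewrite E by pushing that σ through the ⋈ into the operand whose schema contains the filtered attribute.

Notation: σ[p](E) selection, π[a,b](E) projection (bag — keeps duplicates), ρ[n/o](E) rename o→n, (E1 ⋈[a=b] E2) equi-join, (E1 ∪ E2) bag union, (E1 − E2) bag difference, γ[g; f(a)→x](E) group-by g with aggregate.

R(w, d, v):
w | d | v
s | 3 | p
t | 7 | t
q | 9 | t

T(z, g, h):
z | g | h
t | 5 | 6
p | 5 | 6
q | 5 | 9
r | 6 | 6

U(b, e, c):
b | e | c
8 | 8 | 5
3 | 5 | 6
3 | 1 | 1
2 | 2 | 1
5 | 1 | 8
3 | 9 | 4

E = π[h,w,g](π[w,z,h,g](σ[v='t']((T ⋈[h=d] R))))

σ filters on v, owned by the right side.
E' = π[h,w,g](π[w,z,h,g]((T ⋈[h=d] σ[v='t'](R))))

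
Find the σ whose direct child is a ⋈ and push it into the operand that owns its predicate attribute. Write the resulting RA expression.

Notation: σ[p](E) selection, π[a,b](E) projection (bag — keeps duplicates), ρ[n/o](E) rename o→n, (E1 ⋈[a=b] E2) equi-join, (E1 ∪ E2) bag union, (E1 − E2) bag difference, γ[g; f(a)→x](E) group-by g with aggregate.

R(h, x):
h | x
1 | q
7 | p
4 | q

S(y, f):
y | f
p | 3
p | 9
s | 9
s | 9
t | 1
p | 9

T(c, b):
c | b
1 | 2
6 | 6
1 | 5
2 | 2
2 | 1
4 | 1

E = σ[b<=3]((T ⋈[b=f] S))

σ filters on b, owned by the left side.
E' = (σ[b<=3](T) ⋈[b=f] S)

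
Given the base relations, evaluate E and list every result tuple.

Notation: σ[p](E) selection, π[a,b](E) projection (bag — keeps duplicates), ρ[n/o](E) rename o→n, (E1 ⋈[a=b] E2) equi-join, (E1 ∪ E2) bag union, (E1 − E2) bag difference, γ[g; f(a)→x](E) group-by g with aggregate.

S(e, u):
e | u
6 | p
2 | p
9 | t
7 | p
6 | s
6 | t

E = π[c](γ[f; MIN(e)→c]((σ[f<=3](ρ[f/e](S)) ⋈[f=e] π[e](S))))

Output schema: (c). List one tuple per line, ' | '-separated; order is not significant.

Subexpression sizes:
  S → 6
  ρ[f/e](S) → 6
  σ[f<=3](ρ[f/e](S)) → 1
  S → 6
  π[e](S) → 6
  (σ[f<=3](ρ[f/e](S)) ⋈[f=e] π[e](S)) → 1
  γ[f; MIN(e)→c]((σ[f<=3](ρ[f/e](S)) ⋈[f=e] π[e](S))) → 1
  π[c](γ[f; MIN(e)→c]((σ[f<=3](ρ[f/e](S)) ⋈[f=e] π[e](S)))) → 1

== RESULT ==
c
2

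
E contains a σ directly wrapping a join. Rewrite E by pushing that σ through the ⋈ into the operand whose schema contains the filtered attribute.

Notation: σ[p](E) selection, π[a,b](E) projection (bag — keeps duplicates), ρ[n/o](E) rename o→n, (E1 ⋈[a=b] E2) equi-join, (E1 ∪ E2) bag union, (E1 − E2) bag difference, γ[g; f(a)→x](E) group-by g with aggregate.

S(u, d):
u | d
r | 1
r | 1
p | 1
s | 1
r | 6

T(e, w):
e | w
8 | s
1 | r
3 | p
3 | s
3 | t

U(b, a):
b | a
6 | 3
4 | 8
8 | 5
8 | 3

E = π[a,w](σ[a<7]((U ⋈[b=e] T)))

σ filters on a, owned by the left side.
E' = π[a,w]((σ[a<7](U) ⋈[b=e] T))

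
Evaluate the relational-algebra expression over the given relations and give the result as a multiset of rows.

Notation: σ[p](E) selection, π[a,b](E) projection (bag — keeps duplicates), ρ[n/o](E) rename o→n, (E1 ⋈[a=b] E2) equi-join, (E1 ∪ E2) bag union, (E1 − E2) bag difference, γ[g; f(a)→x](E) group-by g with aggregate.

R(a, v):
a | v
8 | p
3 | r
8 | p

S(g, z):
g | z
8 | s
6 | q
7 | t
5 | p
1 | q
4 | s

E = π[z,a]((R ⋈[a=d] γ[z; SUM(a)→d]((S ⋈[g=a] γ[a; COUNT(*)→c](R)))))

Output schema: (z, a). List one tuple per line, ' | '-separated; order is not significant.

Stepwise |·|:
  R → 3
  S → 6
  R → 3
  γ[a; COUNT(*)→c](R) → 2
  (S ⋈[g=a] γ[a; COUNT(*)→c](R)) → 1
  γ[z; SUM(a)→d]((S ⋈[g=a] γ[a; COUNT(*)→c](R))) → 1
  (R ⋈[a=d] γ[z; SUM(a)→d]((S ⋈[g=a] γ[a; COUNT(*)→c](R)))) → 2
  π[z,a]((R ⋈[a=d] γ[z; SUM(a)→d]((S ⋈[g=a] γ[a; COUNT(*)→c](R))))) → 2

== RESULT ==
z | a
s | 8
s | 8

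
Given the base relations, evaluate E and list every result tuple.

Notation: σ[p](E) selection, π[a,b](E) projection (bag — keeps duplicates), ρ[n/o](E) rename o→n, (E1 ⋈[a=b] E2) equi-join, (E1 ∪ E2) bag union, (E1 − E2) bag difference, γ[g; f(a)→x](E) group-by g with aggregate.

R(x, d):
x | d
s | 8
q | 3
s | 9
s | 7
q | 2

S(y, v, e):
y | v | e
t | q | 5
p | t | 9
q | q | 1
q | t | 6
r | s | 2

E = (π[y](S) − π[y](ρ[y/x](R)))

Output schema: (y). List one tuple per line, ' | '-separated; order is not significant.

Per-node cardinality:
  S → 5
  π[y](S) → 5
  R → 5
  ρ[y/x](R) → 5
  π[y](ρ[y/x](R)) → 5
  (π[y](S) − π[y](ρ[y/x](R))) → 3

== RESULT ==
y
p
r
t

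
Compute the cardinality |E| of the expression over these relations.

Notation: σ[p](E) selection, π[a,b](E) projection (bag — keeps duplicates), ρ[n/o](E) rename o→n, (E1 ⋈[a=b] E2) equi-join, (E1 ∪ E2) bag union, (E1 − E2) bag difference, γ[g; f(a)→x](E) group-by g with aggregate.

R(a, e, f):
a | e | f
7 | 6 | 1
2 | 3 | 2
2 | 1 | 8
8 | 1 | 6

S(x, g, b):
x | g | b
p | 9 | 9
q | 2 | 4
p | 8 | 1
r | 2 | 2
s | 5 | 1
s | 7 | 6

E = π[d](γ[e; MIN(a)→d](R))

Per-node cardinality:
  R → 4
  γ[e; MIN(a)→d](R) → 3
  π[d](γ[e; MIN(a)→d](R)) → 3

|E| = 3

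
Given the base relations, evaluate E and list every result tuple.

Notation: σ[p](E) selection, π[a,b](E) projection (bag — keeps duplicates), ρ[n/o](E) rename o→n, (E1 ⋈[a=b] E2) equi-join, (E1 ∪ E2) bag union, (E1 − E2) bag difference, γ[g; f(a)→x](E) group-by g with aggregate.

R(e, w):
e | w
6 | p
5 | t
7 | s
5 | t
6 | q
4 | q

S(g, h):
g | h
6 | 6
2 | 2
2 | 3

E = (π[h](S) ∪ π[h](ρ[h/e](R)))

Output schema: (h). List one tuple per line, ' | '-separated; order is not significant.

Row counts bottom-up:
  S → 3
  π[h](S) → 3
  R → 6
  ρ[h/e](R) → 6
  π[h](ρ[h/e](R)) → 6
  (π[h](S) ∪ π[h](ρ[h/e](R))) → 9

== RESULT ==
h
2
3
4
5
5
6
6
6
7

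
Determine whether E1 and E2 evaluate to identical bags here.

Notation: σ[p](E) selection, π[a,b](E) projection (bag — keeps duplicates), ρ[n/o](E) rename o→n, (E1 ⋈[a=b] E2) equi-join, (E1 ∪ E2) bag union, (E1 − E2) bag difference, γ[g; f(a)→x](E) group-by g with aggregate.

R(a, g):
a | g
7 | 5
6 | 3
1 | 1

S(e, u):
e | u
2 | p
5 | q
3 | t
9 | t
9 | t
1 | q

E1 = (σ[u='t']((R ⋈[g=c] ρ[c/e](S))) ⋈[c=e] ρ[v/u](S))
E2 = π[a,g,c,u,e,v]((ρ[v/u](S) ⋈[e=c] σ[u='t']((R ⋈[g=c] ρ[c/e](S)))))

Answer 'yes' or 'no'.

E1 subexpression sizes:
  R → 3
  S → 6
  ρ[c/e](S) → 6
  (R ⋈[g=c] ρ[c/e](S)) → 3
  σ[u='t']((R ⋈[g=c] ρ[c/e](S))) → 1
  S → 6
  ρ[v/u](S) → 6
  (σ[u='t']((R ⋈[g=c] ρ[c/e](S))) ⋈[c=e] ρ[v/u](S)) → 1
E2 subexpression sizes:
  S → 6
  ρ[v/u](S) → 6
  R → 3
  S → 6
  ρ[c/e](S) → 6
  (R ⋈[g=c] ρ[c/e](S)) → 3
  σ[u='t']((R ⋈[g=c] ρ[c/e](S))) → 1
  (ρ[v/u](S) ⋈[e=c] σ[u='t']((R ⋈[g=c] ρ[c/e](S)))) → 1
  π[a,g,c,u,e,v]((ρ[v/u](S) ⋈[e=c] σ[u='t']((R ⋈[g=c] ρ[c/e](S))))) → 1

E1 and E2 produce the same multiset:
a | g | c | u | e | v
6 | 3 | 3 | t | 3 | t

yes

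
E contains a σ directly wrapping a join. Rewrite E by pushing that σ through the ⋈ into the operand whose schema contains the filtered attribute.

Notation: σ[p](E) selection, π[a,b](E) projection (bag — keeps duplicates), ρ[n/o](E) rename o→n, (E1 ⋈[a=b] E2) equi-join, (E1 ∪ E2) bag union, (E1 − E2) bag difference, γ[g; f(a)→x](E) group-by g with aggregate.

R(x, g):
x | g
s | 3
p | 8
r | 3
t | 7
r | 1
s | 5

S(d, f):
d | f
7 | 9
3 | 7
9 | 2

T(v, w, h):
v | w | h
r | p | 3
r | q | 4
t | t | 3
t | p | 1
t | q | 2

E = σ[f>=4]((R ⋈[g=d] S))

σ filters on f, owned by the right side.
E' = (R ⋈[g=d] σ[f>=4](S))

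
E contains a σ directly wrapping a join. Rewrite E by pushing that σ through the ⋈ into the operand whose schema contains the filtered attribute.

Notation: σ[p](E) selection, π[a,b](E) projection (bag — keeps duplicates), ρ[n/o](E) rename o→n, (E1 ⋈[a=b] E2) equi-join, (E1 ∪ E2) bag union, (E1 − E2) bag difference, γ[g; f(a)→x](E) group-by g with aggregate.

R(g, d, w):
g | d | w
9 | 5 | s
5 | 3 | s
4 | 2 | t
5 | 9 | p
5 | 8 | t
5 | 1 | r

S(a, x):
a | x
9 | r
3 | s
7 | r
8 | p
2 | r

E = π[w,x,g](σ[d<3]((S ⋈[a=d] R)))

σ filters on d, owned by the right side.
E' = π[w,x,g]((S ⋈[a=d] σ[d<3](R)))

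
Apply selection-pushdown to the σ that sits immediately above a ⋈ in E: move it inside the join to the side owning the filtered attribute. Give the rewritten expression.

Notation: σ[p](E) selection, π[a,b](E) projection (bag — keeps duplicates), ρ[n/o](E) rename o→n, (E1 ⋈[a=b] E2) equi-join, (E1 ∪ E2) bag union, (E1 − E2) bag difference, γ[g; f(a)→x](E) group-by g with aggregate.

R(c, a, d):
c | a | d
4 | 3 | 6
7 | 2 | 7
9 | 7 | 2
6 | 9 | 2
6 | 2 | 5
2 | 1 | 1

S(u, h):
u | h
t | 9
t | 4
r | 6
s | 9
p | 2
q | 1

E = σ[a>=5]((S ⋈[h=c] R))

σ filters on a, owned by the right side.
E' = (S ⋈[h=c] σ[a>=5](R))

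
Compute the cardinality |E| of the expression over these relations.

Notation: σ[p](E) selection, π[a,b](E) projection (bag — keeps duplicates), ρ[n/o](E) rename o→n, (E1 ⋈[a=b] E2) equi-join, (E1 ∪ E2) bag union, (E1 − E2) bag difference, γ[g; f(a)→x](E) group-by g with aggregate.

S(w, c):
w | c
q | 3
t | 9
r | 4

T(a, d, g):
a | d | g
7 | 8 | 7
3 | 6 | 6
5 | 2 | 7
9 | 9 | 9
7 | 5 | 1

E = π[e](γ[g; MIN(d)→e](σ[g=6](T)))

Per-node cardinality:
  T → 5
  σ[g=6](T) → 1
  γ[g; MIN(d)→e](σ[g=6](T)) → 1
  π[e](γ[g; MIN(d)→e](σ[g=6](T))) → 1

|E| = 1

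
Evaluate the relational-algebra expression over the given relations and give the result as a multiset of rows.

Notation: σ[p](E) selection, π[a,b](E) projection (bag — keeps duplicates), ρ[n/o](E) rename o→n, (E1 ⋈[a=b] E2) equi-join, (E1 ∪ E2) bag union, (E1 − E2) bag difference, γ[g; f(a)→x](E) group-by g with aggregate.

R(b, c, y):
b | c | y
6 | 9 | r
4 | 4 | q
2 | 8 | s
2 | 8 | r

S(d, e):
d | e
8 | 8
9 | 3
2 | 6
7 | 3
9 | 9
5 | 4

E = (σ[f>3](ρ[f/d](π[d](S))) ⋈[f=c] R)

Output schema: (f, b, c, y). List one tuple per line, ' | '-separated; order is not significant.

Subexpression sizes:
  S → 6
  π[d](S) → 6
  ρ[f/d](π[d](S)) → 6
  σ[f>3](ρ[f/d](π[d](S))) → 5
  R → 4
  (σ[f>3](ρ[f/d](π[d](S))) ⋈[f=c] R) → 4

== RESULT ==
f | b | c | y
8 | 2 | 8 | r
8 | 2 | 8 | s
9 | 6 | 9 | r
9 | 6 | 9 | r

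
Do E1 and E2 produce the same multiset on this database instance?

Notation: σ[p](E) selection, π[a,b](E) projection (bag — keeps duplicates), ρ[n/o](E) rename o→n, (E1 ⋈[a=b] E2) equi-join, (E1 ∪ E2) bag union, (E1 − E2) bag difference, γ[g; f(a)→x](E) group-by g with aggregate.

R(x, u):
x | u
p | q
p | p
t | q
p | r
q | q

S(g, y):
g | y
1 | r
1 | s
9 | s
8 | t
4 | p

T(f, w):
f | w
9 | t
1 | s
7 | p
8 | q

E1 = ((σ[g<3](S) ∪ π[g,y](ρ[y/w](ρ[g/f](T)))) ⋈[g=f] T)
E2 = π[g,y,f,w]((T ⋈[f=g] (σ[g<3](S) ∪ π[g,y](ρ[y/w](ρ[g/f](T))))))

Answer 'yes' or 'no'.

E1 row counts bottom-up:
  S → 5
  σ[g<3](S) → 2
  T → 4
  ρ[g/f](T) → 4
  ρ[y/w](ρ[g/f](T)) → 4
  π[g,y](ρ[y/w](ρ[g/f](T))) → 4
  (σ[g<3](S) ∪ π[g,y](ρ[y/w](ρ[g/f](T)))) → 6
  T → 4
  ((σ[g<3](S) ∪ π[g,y](ρ[y/w](ρ[g/f](T)))) ⋈[g=f] T) → 6
E2 row counts bottom-up:
  T → 4
  S → 5
  σ[g<3](S) → 2
  T → 4
  ρ[g/f](T) → 4
  ρ[y/w](ρ[g/f](T)) → 4
  π[g,y](ρ[y/w](ρ[g/f](T))) → 4
  (σ[g<3](S) ∪ π[g,y](ρ[y/w](ρ[g/f](T)))) → 6
  (T ⋈[f=g] (σ[g<3](S) ∪ π[g,y](ρ[y/w](ρ[g/f](T))))) → 6
  π[g,y,f,w]((T ⋈[f=g] (σ[g<3](S) ∪ π[g,y](ρ[y/w](ρ[g/f](T)))))) → 6

E1 and E2 produce the same multiset:
g | y | f | w
1 | r | 1 | s
1 | s | 1 | s
1 | s | 1 | s
7 | p | 7 | p
8 | q | 8 | q
9 | t | 9 | t

yes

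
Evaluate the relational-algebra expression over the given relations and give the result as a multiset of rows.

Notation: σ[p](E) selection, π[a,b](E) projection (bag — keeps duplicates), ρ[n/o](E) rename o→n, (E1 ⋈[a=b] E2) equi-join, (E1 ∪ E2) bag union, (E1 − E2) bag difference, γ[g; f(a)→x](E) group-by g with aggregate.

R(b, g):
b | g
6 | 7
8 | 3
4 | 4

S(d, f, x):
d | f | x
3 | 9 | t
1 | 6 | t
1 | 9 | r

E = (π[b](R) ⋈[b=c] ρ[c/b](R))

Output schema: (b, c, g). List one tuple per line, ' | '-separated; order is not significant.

Row counts bottom-up:
  R → 3
  π[b](R) → 3
  R → 3
  ρ[c/b](R) → 3
  (π[b](R) ⋈[b=c] ρ[c/b](R)) → 3

== RESULT ==
b | c | g
4 | 4 | 4
6 | 6 | 7
8 | 8 | 3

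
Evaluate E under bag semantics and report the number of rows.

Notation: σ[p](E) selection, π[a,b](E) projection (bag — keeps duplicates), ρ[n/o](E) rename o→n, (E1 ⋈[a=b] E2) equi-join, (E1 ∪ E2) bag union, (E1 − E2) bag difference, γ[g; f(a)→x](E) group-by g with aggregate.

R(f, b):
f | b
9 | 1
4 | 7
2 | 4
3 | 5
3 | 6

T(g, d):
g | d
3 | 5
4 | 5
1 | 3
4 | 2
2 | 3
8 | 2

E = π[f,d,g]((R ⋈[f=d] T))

Stepwise |·|:
  R → 5
  T → 6
  (R ⋈[f=d] T) → 6
  π[f,d,g]((R ⋈[f=d] T)) → 6

|E| = 6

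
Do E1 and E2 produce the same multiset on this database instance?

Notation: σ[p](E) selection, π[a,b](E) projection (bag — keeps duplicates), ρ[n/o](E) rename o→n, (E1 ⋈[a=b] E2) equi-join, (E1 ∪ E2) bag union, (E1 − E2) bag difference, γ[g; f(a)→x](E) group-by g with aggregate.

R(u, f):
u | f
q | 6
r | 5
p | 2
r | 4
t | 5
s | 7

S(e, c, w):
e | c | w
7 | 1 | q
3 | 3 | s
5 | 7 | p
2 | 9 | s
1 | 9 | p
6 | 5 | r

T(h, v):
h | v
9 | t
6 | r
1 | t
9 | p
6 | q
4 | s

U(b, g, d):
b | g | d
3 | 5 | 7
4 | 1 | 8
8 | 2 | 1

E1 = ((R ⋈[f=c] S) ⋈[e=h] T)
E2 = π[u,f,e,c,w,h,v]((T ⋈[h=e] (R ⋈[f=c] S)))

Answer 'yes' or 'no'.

E1 per-node cardinality:
  R → 6
  S → 6
  (R ⋈[f=c] S) → 3
  T → 6
  ((R ⋈[f=c] S) ⋈[e=h] T) → 4
E2 per-node cardinality:
  T → 6
  R → 6
  S → 6
  (R ⋈[f=c] S) → 3
  (T ⋈[h=e] (R ⋈[f=c] S)) → 4
  π[u,f,e,c,w,h,v]((T ⋈[h=e] (R ⋈[f=c] S))) → 4

E1 and E2 produce the same multiset:
u | f | e | c | w | h | v
r | 5 | 6 | 5 | r | 6 | q
r | 5 | 6 | 5 | r | 6 | r
t | 5 | 6 | 5 | r | 6 | q
t | 5 | 6 | 5 | r | 6 | r

yes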